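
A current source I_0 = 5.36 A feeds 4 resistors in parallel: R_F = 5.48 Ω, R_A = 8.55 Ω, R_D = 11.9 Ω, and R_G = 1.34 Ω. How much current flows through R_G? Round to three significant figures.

I ≈ 3.54 A

ΣG = 1/5.48 + 1/8.55 + 1/11.9 + 1/1.34 = 1.130.
By the current-divider rule, I = I_0 · G_k/ΣG = 5.36 × 0.6606 = 3.541 A.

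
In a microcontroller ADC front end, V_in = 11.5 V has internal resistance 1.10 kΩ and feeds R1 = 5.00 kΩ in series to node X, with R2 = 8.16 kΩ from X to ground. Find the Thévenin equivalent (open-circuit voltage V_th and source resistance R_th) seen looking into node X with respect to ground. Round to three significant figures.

R1' = 1.10 + 5.00 = 6.100 kΩ (source resistance + R1).
Open-circuit (no load on X): V_th = V_in · R2/(R1' + R2) = 11.5 × 8.16/(6.100 + 8.16) = 6.581 V.
Zeroing V_in shorts the top of R1' to ground, so R_th = R1' ‖ R2 = 3.491 kΩ.

V_th ≈ 6.58 V, R_th ≈ 3.49 kΩ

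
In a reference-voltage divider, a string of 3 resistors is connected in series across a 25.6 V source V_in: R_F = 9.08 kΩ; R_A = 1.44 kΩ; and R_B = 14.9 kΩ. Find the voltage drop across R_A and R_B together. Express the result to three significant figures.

Total series resistance ΣR = 9.08 + 1.44 + 14.9 = 25.42 kΩ.
R_{R_A..R_B} = 1.44 + 14.9 = 16.34 kΩ.
By the voltage-divider rule, V = 25.6 × 16.34/25.42 = 16.46 V.

V ≈ 16.5 V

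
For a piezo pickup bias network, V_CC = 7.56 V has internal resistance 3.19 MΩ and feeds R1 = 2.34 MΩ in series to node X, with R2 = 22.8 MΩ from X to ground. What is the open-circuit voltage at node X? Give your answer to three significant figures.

V_th ≈ 6.08 V

R1' = 3.19 + 2.34 = 5.530 MΩ (source resistance + R1).
V_th is the unloaded tap voltage: V_CC · R2/(R1'+R2) = 7.56 × 0.8048 = 6.084 V.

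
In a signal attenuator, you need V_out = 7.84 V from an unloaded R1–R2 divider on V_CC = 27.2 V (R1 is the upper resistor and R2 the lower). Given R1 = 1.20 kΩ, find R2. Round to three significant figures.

V_out/V_CC = R2/(R1+R2) = 0.2882.
R2 = R1 · 0.2882/(1 − 0.2882) = 0.4860 kΩ.

R2 ≈ 0.486 kΩ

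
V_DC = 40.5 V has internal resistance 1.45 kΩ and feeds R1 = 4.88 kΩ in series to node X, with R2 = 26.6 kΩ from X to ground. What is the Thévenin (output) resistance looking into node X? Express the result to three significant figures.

R1' = 1.45 + 4.88 = 6.330 kΩ (source resistance + R1).
Zeroing V_DC shorts the top of R1' to ground, so R_th = R1' ‖ R2 = 5.113 kΩ.

R_th ≈ 5.11 kΩ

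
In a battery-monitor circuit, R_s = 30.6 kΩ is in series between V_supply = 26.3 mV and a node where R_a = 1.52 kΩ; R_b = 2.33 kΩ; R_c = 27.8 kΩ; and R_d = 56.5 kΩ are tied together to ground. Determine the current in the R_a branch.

I ≈ 0.482 µA

Parallel bank: R_p = 1/(1/1.52 + 1/2.33 + 1/27.8 + 1/56.5) = 0.8766 kΩ.
Node voltage V_A = V_supply · R_p/(R_s + R_p) = 26.3 × 0.02785 = 0.7324 mV.
Branch current I = V_A/R_a = 0.7324/1.52 = 0.4819 µA.
(Equivalently: I_total = 0.8355 µA, then current-divider fraction G_k/ΣG = 0.5767.)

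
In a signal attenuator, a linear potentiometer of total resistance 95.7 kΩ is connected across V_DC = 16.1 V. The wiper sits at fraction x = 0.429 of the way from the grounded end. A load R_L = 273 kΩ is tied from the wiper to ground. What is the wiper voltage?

V_out ≈ 6.36 V

Lower segment x·R_p = 41.06 kΩ; upper segment (1−x)·R_p = 54.64 kΩ.
R_L loads the lower segment: effective lower R = 35.69 kΩ.
Then V_out = V_DC · 35.69/(54.64 + 35.69) = 6.361 V.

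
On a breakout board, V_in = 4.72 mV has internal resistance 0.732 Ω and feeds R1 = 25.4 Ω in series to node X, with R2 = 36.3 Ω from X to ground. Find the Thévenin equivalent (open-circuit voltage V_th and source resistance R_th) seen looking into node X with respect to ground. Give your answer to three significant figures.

V_th ≈ 2.74 mV, R_th ≈ 15.2 Ω

R1' = 0.732 + 25.4 = 26.13 Ω (source resistance + R1).
V_th is the unloaded tap voltage: V_in · R2/(R1'+R2) = 4.72 × 0.5814 = 2.744 mV.
Zeroing V_in shorts the top of R1' to ground, so R_th = R1' ‖ R2 = 15.19 Ω.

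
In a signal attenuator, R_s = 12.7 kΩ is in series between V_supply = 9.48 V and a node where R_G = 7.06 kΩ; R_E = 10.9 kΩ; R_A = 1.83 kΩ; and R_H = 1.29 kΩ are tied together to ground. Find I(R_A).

Equivalent of the parallel group: R_p = 0.6431 kΩ.
Node voltage V_A = V_supply · R_p/(R_s + R_p) = 9.48 × 0.04820 = 0.4569 V.
Branch current I = V_A/R_A = 0.4569/1.83 = 0.2497 mA.

I ≈ 0.250 mA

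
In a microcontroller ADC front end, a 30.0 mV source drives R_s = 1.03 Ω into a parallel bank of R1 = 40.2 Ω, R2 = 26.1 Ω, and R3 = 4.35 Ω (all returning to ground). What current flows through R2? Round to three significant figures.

Combine the parallel branches: R_p = (1/40.2 + 1/26.1 + 1/4.35)⁻¹ = 3.412 Ω.
Node voltage V_A = V_DC · R_p/(R_s + R_p) = 30.0 × 0.7681 = 23.04 mV.
Branch current I = V_A/R2 = 23.04/26.1 = 0.8829 mA.

I ≈ 0.883 mA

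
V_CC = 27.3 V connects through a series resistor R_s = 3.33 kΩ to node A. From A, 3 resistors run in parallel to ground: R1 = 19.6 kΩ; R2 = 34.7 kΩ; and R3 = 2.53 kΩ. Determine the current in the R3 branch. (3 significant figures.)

I ≈ 4.18 mA

Parallel bank: R_p = 1/(1/19.6 + 1/34.7 + 1/2.53) = 2.105 kΩ.
Node voltage V_A = V_CC · R_p/(R_s + R_p) = 27.3 × 0.3873 = 10.57 V.
Branch current I = V_A/R3 = 10.57/2.53 = 4.179 mA.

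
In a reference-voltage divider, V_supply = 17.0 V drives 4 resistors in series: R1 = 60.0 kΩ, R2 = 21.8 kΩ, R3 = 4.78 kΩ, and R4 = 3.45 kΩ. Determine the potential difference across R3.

Total series resistance ΣR = 60.0 + 21.8 + 4.78 + 3.45 = 90.03 kΩ.
By the voltage-divider rule, V = 17.0 × 4.780/90.03 = 0.9026 V.

V ≈ 0.903 V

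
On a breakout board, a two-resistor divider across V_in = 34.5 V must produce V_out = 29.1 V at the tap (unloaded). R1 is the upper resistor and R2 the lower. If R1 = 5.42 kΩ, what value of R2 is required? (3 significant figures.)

R2 ≈ 29.2 kΩ

Required fraction k = V_out/V_in = 0.8435.
So R2 = R1 · V_out/(V_in − V_out) = 5.42 × 29.1/(34.5 − 29.1) = 5.42 × 5.389 = 29.21 kΩ.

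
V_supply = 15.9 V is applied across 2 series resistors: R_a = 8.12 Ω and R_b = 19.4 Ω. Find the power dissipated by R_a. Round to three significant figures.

ΣR = 27.52 Ω → I = 15.9/27.52 = 0.5778 A.
P = I²R = 0.3338 × 8.12 = 2.711 W.

P ≈ 2.71 W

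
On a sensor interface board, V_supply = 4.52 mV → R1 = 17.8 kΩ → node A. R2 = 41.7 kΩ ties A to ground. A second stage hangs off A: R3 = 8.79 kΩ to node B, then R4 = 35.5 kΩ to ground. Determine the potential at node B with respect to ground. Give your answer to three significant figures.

V_B ≈ 1.98 mV

Looking into the second stage from A: R3 + R4 = 44.29 kΩ appears in parallel with R2.
R2 ‖ (R3+R4) = 21.48 kΩ.
So V_A = 4.52 × 0.5468 = 2.472 mV.
V_B = V_A × 0.8015 = 1.981 mV.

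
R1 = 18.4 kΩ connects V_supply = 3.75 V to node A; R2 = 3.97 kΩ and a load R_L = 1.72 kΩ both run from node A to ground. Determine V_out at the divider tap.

V_out ≈ 0.230 V

R2 ‖ R_L = (3.97 × 1.72)/(3.97 + 1.72) = 1.200 kΩ.
Now apply the divider: V_out = 3.75 × 0.06123 = 0.2296 V.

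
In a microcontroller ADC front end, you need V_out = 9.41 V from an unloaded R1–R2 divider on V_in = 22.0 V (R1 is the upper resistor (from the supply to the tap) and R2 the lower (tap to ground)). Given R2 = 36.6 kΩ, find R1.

R1 ≈ 49.0 kΩ

V_out/V_in = R2/(R1+R2) = 0.4277.
So R1 = R2 · (V_in/V_out − 1) = 36.6 × (22.0/9.41 − 1) = 36.6 × 1.338 = 48.97 kΩ.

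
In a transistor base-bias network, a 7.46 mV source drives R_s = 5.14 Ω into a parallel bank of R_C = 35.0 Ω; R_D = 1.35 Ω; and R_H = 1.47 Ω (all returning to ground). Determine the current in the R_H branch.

Combine the parallel branches: R_p = (1/35.0 + 1/1.35 + 1/1.47)⁻¹ = 0.6899 Ω.
V_A by voltage divider: V_A = 7.46 × 0.6899/(5.14 + 0.6899) = 0.8828 mV.
I(R_H) = V_A / R_H = 0.8828/1.47 = 0.6005 mA.
(Check via current divider: I_total = 1.280 mA; share G_k/ΣG = 0.4693 → same result.)

I ≈ 0.601 mA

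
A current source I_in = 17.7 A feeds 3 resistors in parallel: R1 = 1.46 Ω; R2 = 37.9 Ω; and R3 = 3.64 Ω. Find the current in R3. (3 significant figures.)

ΣG = 1/1.46 + 1/37.9 + 1/3.64 = 0.9860.
Current divider: I(R3) = I_in · G_k/ΣG = 17.7 × (0.2747/0.9860) = 17.7 × 0.2786 = 4.931 A.

I ≈ 4.93 A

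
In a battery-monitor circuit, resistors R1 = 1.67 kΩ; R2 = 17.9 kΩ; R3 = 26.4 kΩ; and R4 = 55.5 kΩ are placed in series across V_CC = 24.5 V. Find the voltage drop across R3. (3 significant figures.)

V ≈ 6.37 V

Total series resistance ΣR = 1.67 + 17.9 + 26.4 + 55.5 = 101.5 kΩ.
Voltage divider: V = V_CC · (26.40 / 101.5) = 24.5 × 0.2602 = 6.374 V.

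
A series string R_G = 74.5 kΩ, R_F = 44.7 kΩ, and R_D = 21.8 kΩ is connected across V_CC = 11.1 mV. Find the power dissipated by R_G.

P ≈ 0.462 nW

Series current I = V_CC/ΣR = 11.1/141.0 = 0.07872 µA.
P = I²R = 0.006197 × 74.5 = 0.4617 nW.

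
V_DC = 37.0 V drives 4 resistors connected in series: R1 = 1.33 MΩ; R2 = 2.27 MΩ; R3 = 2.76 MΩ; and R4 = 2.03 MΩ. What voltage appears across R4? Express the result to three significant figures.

V ≈ 8.95 V

Total series resistance ΣR = 1.33 + 2.27 + 2.76 + 2.03 = 8.390 MΩ.
By the voltage-divider rule, V = 37.0 × 2.030/8.390 = 8.952 V.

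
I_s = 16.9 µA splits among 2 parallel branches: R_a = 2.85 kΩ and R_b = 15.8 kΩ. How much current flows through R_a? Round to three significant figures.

I ≈ 14.3 µA

With just two branches, the current splits inversely with resistance.
So I = 16.9 × 15.8/18.65 = 14.32 µA.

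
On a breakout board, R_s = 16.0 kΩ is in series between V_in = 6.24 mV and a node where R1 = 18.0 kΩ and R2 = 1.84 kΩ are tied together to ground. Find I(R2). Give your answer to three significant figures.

I ≈ 0.320 µA

Combine the parallel branches: R_p = (1/18.0 + 1/1.84)⁻¹ = 1.669 kΩ.
V_A = 6.24 × 1.669/17.67 = 0.5895 mV.
I(R2) = V_A / R2 = 0.5895/1.84 = 0.3204 µA.
(Check via current divider: I_total = 0.3532 µA; share G_k/ΣG = 0.9073 → same result.)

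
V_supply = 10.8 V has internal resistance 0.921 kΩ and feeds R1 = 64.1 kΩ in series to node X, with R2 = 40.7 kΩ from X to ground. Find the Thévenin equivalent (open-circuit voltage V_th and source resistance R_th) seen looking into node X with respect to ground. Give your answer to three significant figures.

V_th ≈ 4.16 V, R_th ≈ 25.0 kΩ

R1' = 0.921 + 64.1 = 65.02 kΩ (source resistance + R1).
Open-circuit (no load on X): V_th = V_supply · R2/(R1' + R2) = 10.8 × 40.7/(65.02 + 40.7) = 4.158 V.
Looking into X with the source shorted: R_th = R1'·R2/(R1'+R2) = 65.02 × 40.7/105.7 = 25.03 kΩ.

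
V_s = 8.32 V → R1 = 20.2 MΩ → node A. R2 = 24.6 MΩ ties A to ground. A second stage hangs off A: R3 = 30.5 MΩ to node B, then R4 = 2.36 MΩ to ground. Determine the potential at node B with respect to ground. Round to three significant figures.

V_B ≈ 0.245 V

Looking into the second stage from A: R3 + R4 = 32.86 MΩ appears in parallel with R2.
Effective lower resistance at A: R2 ‖ 32.86 = 14.07 MΩ.
V_A = 8.32 × 14.07/(20.2 + 14.07) = 3.416 V.
Stage 2 is unloaded, so V_B = V_A · R4/(R3+R4) = 3.416 × 2.36/32.86 = 0.2453 V.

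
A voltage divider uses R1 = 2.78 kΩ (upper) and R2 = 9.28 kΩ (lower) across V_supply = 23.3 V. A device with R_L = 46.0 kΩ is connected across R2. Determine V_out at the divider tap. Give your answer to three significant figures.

V_out ≈ 17.1 V

First combine the lower leg with the load: R2 ‖ R_L = 7.722 kΩ.
Then V_out = V_supply · R2'/(R1 + R2') = 23.3 × 7.722/10.50 = 17.13 V.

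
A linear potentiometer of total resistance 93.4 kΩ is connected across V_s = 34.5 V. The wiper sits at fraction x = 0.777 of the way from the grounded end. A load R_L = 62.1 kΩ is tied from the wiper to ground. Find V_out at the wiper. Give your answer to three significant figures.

Lower segment x·R_p = 72.57 kΩ; upper segment (1−x)·R_p = 20.83 kΩ.
R_L loads the lower segment: effective lower R = 33.46 kΩ.
V_out = 34.5 × 33.46/(20.83 + 33.46) = 21.26 V.

V_out ≈ 21.3 V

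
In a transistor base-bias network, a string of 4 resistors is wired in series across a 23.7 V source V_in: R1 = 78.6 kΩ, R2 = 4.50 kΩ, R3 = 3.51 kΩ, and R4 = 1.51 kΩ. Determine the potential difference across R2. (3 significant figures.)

V ≈ 1.21 V

Total series resistance ΣR = 78.6 + 4.50 + 3.51 + 1.51 = 88.12 kΩ.
V = V_in · R/ΣR = 23.7 × 0.05107 = 1.210 V.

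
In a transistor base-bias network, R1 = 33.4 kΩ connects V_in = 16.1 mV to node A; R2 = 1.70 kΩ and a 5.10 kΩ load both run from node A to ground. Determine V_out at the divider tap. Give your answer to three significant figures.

V_out ≈ 0.592 mV

R2 ‖ R_L = (1.70 × 5.10)/(1.70 + 5.10) = 1.275 kΩ.
Now apply the divider: V_out = 16.1 × 0.03677 = 0.5920 mV.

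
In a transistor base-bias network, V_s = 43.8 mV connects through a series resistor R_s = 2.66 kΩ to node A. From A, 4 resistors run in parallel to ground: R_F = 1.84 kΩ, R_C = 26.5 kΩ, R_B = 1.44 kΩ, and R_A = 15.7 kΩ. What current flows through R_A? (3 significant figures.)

I ≈ 0.611 µA

Combine the parallel branches: R_p = (1/1.84 + 1/26.5 + 1/1.44 + 1/15.7)⁻¹ = 0.7466 kΩ.
Node voltage V_A = V_s · R_p/(R_s + R_p) = 43.8 × 0.2192 = 9.600 mV.
I(R_A) = V_A / R_A = 9.600/15.7 = 0.6114 µA.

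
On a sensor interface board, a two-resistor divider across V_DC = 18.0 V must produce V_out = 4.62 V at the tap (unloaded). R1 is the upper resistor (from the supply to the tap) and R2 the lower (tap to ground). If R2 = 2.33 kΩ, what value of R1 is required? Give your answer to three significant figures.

R1 ≈ 6.75 kΩ

Required fraction k = V_out/V_DC = 0.2567.
So R1 = R2 · (V_DC/V_out − 1) = 2.33 × (18.0/4.62 − 1) = 2.33 × 2.896 = 6.748 kΩ.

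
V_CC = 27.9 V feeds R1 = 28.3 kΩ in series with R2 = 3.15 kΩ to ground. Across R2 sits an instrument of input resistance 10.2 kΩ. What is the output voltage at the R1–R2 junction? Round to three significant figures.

V_out ≈ 2.19 V

First combine the lower leg with the load: R2 ‖ R_L = 2.407 kΩ.
Now apply the divider: V_out = 27.9 × 0.07838 = 2.187 V.
(Unloaded it would be 2.79 V; the load pulls it down.)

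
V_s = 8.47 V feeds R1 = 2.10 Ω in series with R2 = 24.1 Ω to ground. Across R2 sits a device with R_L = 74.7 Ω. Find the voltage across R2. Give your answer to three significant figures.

First combine the lower leg with the load: R2 ‖ R_L = 18.22 Ω.
Voltage divider with the loaded lower leg: V_out = 8.47 × 18.22/(2.10 + 18.22) = 8.47 × 0.8967 = 7.595 V.
(Unloaded it would be 7.79 V; the load pulls it down.)

V_out ≈ 7.59 V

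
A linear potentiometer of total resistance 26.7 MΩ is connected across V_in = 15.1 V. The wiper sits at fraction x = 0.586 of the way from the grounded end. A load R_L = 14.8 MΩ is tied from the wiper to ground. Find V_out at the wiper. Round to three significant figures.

V_out ≈ 6.15 V

Lower segment x·R_p = 15.65 MΩ; upper segment (1−x)·R_p = 11.05 MΩ.
Lower segment in parallel with the load: 15.65 ‖ 14.8 = 7.606 MΩ.
V_out = 15.1 × 7.606/(11.05 + 7.606) = 6.155 V.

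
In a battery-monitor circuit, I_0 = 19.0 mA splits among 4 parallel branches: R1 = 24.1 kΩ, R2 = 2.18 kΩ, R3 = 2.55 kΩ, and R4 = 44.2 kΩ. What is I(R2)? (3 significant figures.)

ΣG = 1/24.1 + 1/2.18 + 1/2.55 + 1/44.2 = 0.9150.
R2 takes the fraction G_k/ΣG = 0.4587/0.9150 = 0.5013, so I = 19.0 × 0.5013 = 9.525 mA.

I ≈ 9.53 mA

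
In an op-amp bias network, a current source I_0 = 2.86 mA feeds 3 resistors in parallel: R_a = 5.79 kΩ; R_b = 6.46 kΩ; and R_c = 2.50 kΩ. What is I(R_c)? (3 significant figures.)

I ≈ 1.57 mA

Conductances: ΣG = 1/5.79 + 1/6.46 + 1/2.50 = 0.7275 (1/kΩ).
R_c takes the fraction G_k/ΣG = 0.4000/0.7275 = 0.5498, so I = 2.86 × 0.5498 = 1.572 mA.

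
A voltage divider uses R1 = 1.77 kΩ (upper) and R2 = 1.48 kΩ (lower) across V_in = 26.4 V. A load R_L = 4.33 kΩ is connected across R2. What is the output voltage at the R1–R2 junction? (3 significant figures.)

First combine the lower leg with the load: R2 ‖ R_L = 1.103 kΩ.
Now apply the divider: V_out = 26.4 × 0.3839 = 10.14 V.

V_out ≈ 10.1 V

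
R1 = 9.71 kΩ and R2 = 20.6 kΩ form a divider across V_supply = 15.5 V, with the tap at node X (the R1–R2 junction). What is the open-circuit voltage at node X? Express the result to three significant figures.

V_th is the unloaded tap voltage: V_supply · R2/(R1+R2) = 15.5 × 0.6796 = 10.53 V.

V_th ≈ 10.5 V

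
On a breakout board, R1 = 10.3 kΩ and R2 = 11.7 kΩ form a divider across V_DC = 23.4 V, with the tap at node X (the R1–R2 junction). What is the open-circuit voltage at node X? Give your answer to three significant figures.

V_th ≈ 12.4 V

With X open, the divider is unloaded: V_th = 23.4 × 11.7/22.00 = 12.44 V.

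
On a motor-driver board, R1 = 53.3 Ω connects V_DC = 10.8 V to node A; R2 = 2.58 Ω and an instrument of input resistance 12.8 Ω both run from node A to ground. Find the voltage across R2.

The load sits in parallel with R2, giving an effective lower resistance R2' = R2·R_L/(R2+R_L) = 2.147 Ω.
Now apply the divider: V_out = 10.8 × 0.03873 = 0.4182 V.
(Unloaded it would be 0.499 V; the load pulls it down.)

V_out ≈ 0.418 V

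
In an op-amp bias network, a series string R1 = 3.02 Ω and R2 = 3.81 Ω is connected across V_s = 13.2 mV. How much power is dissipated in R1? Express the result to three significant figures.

Series current I = V_s/ΣR = 13.2/6.830 = 1.933 mA.
P = I²R = 3.735 × 3.02 = 11.28 µW.

P ≈ 11.3 µW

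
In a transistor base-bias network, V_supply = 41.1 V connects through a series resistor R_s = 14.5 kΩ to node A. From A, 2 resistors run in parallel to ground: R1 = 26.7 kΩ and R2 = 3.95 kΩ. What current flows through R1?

I ≈ 0.295 mA

Parallel bank: R_p = 1/(1/26.7 + 1/3.95) = 3.441 kΩ.
V_A by voltage divider: V_A = 41.1 × 3.441/(14.5 + 3.441) = 7.883 V.
I(R1) = V_A / R1 = 7.883/26.7 = 0.2952 mA.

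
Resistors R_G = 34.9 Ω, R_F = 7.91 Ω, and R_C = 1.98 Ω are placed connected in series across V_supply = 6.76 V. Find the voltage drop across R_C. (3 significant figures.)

V ≈ 0.299 V

Series total: ΣR = 34.9 + 7.91 + 1.98 = 44.79 Ω.
Voltage divider: V = V_supply · (1.980 / 44.79) = 6.76 × 0.04421 = 0.2988 V.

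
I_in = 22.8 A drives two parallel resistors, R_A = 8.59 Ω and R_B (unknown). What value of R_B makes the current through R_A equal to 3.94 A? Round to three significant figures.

R_B ≈ 1.79 Ω

The fraction through R_A equals R_B/(R_A+R_B).
3.94/22.8 = R_B/(R_A + R_B) → R_B = R_A · (0.1728)/(1 − 0.1728) = 8.59 × 0.2089 = 1.795 Ω.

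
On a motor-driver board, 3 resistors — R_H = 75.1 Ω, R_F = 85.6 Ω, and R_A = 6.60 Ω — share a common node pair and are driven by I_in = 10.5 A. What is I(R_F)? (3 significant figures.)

I ≈ 0.695 A

ΣG = 1/75.1 + 1/85.6 + 1/6.60 = 0.1765.
By the current-divider rule, I = I_in · G_k/ΣG = 10.5 × 0.06618 = 0.6949 A.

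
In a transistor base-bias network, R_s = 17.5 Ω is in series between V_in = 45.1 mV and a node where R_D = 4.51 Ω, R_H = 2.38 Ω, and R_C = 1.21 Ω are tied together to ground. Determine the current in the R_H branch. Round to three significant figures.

Equivalent of the parallel group: R_p = 0.6810 Ω.
V_A by voltage divider: V_A = 45.1 × 0.6810/(17.5 + 0.6810) = 1.689 mV.
I(R_H) = V_A / R_H = 1.689/2.38 = 0.7098 mA.
(Equivalently: I_total = 2.481 mA, then current-divider fraction G_k/ΣG = 0.2862.)

I ≈ 0.710 mA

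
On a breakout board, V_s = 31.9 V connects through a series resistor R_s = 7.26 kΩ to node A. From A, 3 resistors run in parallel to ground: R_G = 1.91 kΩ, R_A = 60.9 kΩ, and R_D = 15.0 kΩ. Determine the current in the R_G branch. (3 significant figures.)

Equivalent of the parallel group: R_p = 1.648 kΩ.
V_A by voltage divider: V_A = 31.9 × 1.648/(7.26 + 1.648) = 5.903 V.
I(R_G) = V_A / R_G = 5.903/1.91 = 3.090 mA.

I ≈ 3.09 mA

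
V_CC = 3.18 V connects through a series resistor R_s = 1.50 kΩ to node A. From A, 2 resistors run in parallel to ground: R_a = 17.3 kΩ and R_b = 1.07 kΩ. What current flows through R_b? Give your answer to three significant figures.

Combine the parallel branches: R_p = (1/17.3 + 1/1.07)⁻¹ = 1.008 kΩ.
V_A = 3.18 × 1.008/2.508 = 1.278 V.
Branch current I = V_A/R_b = 1.278/1.07 = 1.194 mA.

I ≈ 1.19 mA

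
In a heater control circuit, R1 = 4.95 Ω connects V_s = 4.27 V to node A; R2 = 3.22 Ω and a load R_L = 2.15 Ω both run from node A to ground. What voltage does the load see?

The load sits in parallel with R2, giving an effective lower resistance R2' = R2·R_L/(R2+R_L) = 1.289 Ω.
Now apply the divider: V_out = 4.27 × 0.2066 = 0.8823 V.

V_out ≈ 0.882 V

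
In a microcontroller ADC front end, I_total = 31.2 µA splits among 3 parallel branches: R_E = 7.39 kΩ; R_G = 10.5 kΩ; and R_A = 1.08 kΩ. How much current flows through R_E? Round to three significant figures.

I ≈ 3.65 µA

Total conductance ΣG = 1/7.39 + 1/10.5 + 1/1.08 = 1.156 (units of 1/kΩ).
Current divider: I(R_E) = I_total · G_k/ΣG = 31.2 × (0.1353/1.156) = 31.2 × 0.1170 = 3.651 µA.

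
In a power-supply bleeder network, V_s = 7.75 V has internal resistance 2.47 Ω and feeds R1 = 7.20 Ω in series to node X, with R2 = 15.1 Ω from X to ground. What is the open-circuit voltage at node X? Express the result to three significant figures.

V_th ≈ 4.72 V

R1' = 2.47 + 7.20 = 9.670 Ω (source resistance + R1).
Open-circuit (no load on X): V_th = V_s · R2/(R1' + R2) = 7.75 × 15.1/(9.670 + 15.1) = 4.724 V.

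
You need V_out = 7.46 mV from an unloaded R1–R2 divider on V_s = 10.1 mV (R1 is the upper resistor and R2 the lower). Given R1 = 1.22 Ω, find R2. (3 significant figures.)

R2 ≈ 3.45 Ω

The divider ratio is R2/(R1+R2) = 7.46/10.1 = 0.7386.
So R2 = R1 · V_out/(V_s − V_out) = 1.22 × 7.46/(10.1 − 7.46) = 1.22 × 2.826 = 3.447 Ω.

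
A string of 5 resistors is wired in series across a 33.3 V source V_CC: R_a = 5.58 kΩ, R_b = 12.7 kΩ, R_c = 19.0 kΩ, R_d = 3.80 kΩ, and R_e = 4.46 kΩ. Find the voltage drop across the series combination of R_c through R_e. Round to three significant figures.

V ≈ 19.9 V

Total series resistance ΣR = 5.58 + 12.7 + 19.0 + 3.80 + 4.46 = 45.54 kΩ.
R_{R_c..R_e} = 19.0 + 3.80 + 4.46 = 27.26 kΩ.
Voltage divider: V = V_CC · (27.26 / 45.54) = 33.3 × 0.5986 = 19.93 V.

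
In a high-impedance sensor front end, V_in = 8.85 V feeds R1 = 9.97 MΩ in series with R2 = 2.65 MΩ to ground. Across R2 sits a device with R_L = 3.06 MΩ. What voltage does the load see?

V_out ≈ 1.10 V

The load sits in parallel with R2, giving an effective lower resistance R2' = R2·R_L/(R2+R_L) = 1.420 MΩ.
Now apply the divider: V_out = 8.85 × 0.1247 = 1.103 V.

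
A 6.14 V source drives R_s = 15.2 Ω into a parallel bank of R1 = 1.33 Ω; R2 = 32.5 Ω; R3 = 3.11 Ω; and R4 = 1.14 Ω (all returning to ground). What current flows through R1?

I ≈ 0.148 A

Equivalent of the parallel group: R_p = 0.5047 Ω.
Node voltage V_A = V_in · R_p/(R_s + R_p) = 6.14 × 0.03214 = 0.1973 V.
I(R1) = V_A / R1 = 0.1973/1.33 = 0.1484 A.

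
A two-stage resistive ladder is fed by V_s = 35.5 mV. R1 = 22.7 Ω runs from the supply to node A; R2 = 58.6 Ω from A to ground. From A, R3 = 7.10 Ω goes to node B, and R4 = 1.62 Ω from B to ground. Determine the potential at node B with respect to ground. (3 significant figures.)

V_B ≈ 1.65 mV

The second stage (R3 + R4 = 8.720 Ω) loads node A in parallel with R2.
Effective lower resistance at A: R2 ‖ 8.720 = 7.590 Ω.
First divider: V_A = V_s · 7.590/(22.7 + 7.590) = 8.896 mV.
Then the unloaded second divider: V_B = V_A × R4/(R3+R4) = 8.896 × 0.1858 = 1.653 mV.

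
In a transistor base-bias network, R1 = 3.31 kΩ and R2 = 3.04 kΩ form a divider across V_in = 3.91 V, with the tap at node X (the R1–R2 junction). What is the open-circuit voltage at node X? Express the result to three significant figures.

V_th ≈ 1.87 V

With X open, the divider is unloaded: V_th = 3.91 × 3.04/6.350 = 1.872 V.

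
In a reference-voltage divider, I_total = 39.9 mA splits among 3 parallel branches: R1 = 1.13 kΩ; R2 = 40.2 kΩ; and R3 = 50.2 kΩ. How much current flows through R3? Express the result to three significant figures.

I ≈ 0.855 mA

Total conductance ΣG = 1/1.13 + 1/40.2 + 1/50.2 = 0.9298 (units of 1/kΩ).
By the current-divider rule, I = I_total · G_k/ΣG = 39.9 × 0.02143 = 0.8549 mA.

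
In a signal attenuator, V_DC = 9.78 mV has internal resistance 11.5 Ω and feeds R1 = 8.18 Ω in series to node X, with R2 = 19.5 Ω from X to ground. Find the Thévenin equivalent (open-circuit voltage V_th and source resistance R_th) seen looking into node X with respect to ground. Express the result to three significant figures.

V_th ≈ 4.87 mV, R_th ≈ 9.79 Ω

R1' = 11.5 + 8.18 = 19.68 Ω (source resistance + R1).
With X open, the divider is unloaded: V_th = 9.78 × 19.5/39.18 = 4.868 mV.
With V_DC suppressed (replaced by a short), R_th = R1' ‖ R2 = (19.68 × 19.5)/(19.68 + 19.5) = 9.795 Ω.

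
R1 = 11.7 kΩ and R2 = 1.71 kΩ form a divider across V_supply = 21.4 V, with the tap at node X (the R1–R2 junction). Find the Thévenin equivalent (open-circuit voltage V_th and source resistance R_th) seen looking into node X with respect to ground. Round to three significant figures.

V_th ≈ 2.73 V, R_th ≈ 1.49 kΩ

Open-circuit (no load on X): V_th = V_supply · R2/(R1 + R2) = 21.4 × 1.71/(11.70 + 1.71) = 2.729 V.
Zeroing V_supply shorts the top of R1 to ground, so R_th = R1 ‖ R2 = 1.492 kΩ.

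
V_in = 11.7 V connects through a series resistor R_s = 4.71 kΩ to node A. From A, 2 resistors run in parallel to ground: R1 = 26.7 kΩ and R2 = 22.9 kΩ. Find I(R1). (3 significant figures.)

I ≈ 0.317 mA

Combine the parallel branches: R_p = (1/26.7 + 1/22.9)⁻¹ = 12.33 kΩ.
V_A = 11.7 × 12.33/17.04 = 8.465 V.
I(R1) = V_A / R1 = 8.465/26.7 = 0.3171 mA.
(Equivalently: I_total = 0.6867 mA, then current-divider fraction G_k/ΣG = 0.4617.)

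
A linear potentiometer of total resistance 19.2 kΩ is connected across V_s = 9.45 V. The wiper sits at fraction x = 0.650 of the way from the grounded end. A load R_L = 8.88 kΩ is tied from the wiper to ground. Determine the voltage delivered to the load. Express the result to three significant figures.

Split the track: R_lower = x·R_p = 12.48 kΩ, R_upper = (1−x)·R_p = 6.720 kΩ.
R_L loads the lower segment: effective lower R = 5.188 kΩ.
V_out = 9.45 × 5.188/(6.720 + 5.188) = 4.117 V.

V_out ≈ 4.12 V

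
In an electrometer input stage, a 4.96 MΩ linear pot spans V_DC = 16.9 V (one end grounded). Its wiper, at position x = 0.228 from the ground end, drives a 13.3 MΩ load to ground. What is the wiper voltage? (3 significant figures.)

Split the track: R_lower = x·R_p = 1.131 MΩ, R_upper = (1−x)·R_p = 3.829 MΩ.
Lower segment in parallel with the load: 1.131 ‖ 13.3 = 1.042 MΩ.
V_out = 16.9 × 1.042/(3.829 + 1.042) = 3.616 V.

V_out ≈ 3.62 V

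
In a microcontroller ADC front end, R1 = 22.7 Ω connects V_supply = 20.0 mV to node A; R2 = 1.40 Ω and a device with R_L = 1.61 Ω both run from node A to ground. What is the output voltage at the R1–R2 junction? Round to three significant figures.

V_out ≈ 0.639 mV

The load sits in parallel with R2, giving an effective lower resistance R2' = R2·R_L/(R2+R_L) = 0.7488 Ω.
Now apply the divider: V_out = 20.0 × 0.03193 = 0.6387 mV.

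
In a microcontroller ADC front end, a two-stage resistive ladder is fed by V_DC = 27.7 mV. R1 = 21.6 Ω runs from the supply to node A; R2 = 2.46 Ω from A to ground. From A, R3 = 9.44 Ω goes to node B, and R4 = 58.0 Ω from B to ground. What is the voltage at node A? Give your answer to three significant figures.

Looking into the second stage from A: R3 + R4 = 67.44 Ω appears in parallel with R2.
Effective lower resistance at A: R2 ‖ 67.44 = 2.373 Ω.
So V_A = 27.7 × 0.09900 = 2.742 mV.

V_A ≈ 2.74 mV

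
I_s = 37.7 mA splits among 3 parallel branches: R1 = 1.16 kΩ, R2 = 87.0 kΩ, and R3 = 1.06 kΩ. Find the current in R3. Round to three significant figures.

Total conductance ΣG = 1/1.16 + 1/87.0 + 1/1.06 = 1.817 (units of 1/kΩ).
By the current-divider rule, I = I_s · G_k/ΣG = 37.7 × 0.5192 = 19.57 mA.

I ≈ 19.6 mA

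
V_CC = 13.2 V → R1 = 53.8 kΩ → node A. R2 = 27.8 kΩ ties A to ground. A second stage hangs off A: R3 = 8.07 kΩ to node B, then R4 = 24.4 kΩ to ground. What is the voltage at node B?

V_B ≈ 2.16 V

Node A sees R2 in parallel with the series input of stage 2, R3 + R4 = 32.47 kΩ.
R2 ‖ (R3+R4) = 14.98 kΩ.
V_A = 13.2 × 14.98/(53.8 + 14.98) = 2.874 V.
V_B = V_A × 0.7515 = 2.160 V.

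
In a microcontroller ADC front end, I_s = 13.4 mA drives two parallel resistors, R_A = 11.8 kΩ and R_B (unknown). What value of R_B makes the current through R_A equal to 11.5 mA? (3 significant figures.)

R_B ≈ 71.4 kΩ

The fraction through R_A equals R_B/(R_A+R_B).
With f = 0.8582, R_B = R_A · f/(1−f) = 11.8 × 6.053 = 71.42 kΩ.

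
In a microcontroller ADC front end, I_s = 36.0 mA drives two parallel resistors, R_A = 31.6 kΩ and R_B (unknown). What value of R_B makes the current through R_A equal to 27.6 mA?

The fraction through R_A equals R_B/(R_A+R_B).
With f = 0.7667, R_B = R_A · f/(1−f) = 31.6 × 3.286 = 103.8 kΩ.

R_B ≈ 104 kΩ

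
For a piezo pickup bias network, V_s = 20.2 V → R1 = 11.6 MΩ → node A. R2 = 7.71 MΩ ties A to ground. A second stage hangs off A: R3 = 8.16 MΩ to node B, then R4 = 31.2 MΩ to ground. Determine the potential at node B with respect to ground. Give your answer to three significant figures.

V_B ≈ 5.72 V

Looking into the second stage from A: R3 + R4 = 39.36 MΩ appears in parallel with R2.
Effective lower resistance at A: R2 ‖ 39.36 = 6.447 MΩ.
So V_A = 20.2 × 0.3572 = 7.216 V.
Stage 2 is unloaded, so V_B = V_A · R4/(R3+R4) = 7.216 × 31.2/39.36 = 5.720 V.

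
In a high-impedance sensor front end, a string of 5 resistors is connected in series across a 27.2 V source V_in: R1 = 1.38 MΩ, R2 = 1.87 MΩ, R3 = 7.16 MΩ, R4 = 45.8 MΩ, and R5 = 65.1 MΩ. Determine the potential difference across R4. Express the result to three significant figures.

Series total: ΣR = 1.38 + 1.87 + 7.16 + 45.8 + 65.1 = 121.3 MΩ.
Voltage divider: V = V_in · (45.80 / 121.3) = 27.2 × 0.3775 = 10.27 V.

V ≈ 10.3 V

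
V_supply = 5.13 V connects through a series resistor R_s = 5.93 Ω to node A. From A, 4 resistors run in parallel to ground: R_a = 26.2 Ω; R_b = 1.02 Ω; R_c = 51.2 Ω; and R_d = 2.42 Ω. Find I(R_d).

I ≈ 0.221 A

Equivalent of the parallel group: R_p = 0.6890 Ω.
Node voltage V_A = V_supply · R_p/(R_s + R_p) = 5.13 × 0.1041 = 0.5340 V.
Branch current I = V_A/R_d = 0.5340/2.42 = 0.2207 A.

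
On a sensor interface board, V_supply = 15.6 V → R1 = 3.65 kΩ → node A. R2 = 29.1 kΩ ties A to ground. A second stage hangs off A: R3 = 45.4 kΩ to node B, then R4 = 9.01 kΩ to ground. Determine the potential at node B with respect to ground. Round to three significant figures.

V_B ≈ 2.17 V

The second stage (R3 + R4 = 54.41 kΩ) loads node A in parallel with R2.
Effective lower resistance at A: R2 ‖ 54.41 = 18.96 kΩ.
V_A = 15.6 × 18.96/(3.65 + 18.96) = 13.08 V.
Then the unloaded second divider: V_B = V_A × R4/(R3+R4) = 13.08 × 0.1656 = 2.166 V.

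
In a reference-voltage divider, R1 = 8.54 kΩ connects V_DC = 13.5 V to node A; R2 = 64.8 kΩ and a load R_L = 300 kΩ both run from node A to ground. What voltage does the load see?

V_out ≈ 11.6 V

The load sits in parallel with R2, giving an effective lower resistance R2' = R2·R_L/(R2+R_L) = 53.29 kΩ.
Then V_out = V_DC · R2'/(R1 + R2') = 13.5 × 53.29/61.83 = 11.64 V.
(Unloaded it would be 11.9 V; the load pulls it down.)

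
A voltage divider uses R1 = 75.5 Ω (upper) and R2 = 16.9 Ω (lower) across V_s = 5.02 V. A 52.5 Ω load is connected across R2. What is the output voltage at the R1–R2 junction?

First combine the lower leg with the load: R2 ‖ R_L = 12.78 Ω.
Now apply the divider: V_out = 5.02 × 0.1448 = 0.7270 V.

V_out ≈ 0.727 V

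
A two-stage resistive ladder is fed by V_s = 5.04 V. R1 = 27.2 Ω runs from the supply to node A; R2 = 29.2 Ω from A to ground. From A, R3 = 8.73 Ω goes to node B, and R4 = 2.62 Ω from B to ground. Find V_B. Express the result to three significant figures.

V_B ≈ 0.269 V

Node A sees R2 in parallel with the series input of stage 2, R3 + R4 = 11.35 Ω.
Effective lower resistance at A: R2 ‖ 11.35 = 8.173 Ω.
V_A = 5.04 × 8.173/(27.2 + 8.173) = 1.165 V.
Stage 2 is unloaded, so V_B = V_A · R4/(R3+R4) = 1.165 × 2.62/11.35 = 0.2688 V.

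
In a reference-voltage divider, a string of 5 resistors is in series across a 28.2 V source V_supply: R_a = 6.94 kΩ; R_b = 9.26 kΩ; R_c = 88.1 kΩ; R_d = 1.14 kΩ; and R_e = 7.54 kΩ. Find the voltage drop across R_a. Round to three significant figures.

V ≈ 1.73 V

Total series resistance ΣR = 6.94 + 9.26 + 88.1 + 1.14 + 7.54 = 113.0 kΩ.
By the voltage-divider rule, V = 28.2 × 6.940/113.0 = 1.732 V.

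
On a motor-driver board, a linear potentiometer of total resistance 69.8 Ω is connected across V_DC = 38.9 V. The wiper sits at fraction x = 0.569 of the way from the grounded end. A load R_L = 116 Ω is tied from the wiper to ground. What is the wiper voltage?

Lower segment x·R_p = 39.72 Ω; upper segment (1−x)·R_p = 30.08 Ω.
(x·R_p) ‖ R_L = 29.59 Ω.
Then V_out = V_DC · 29.59/(30.08 + 29.59) = 19.29 V.

V_out ≈ 19.3 V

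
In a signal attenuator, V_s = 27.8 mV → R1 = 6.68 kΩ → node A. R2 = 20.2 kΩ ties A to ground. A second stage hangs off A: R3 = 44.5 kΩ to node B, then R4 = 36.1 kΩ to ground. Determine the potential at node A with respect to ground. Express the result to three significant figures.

V_A ≈ 19.7 mV

Node A sees R2 in parallel with the series input of stage 2, R3 + R4 = 80.60 kΩ.
R2 ‖ (R3+R4) = 16.15 kΩ.
V_A = 27.8 × 16.15/(6.68 + 16.15) = 19.67 mV.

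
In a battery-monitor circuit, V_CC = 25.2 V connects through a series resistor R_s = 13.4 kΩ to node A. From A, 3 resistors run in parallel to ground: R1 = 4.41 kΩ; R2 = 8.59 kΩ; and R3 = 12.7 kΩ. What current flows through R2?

Parallel bank: R_p = 1/(1/4.41 + 1/8.59 + 1/12.7) = 2.370 kΩ.
V_A = 25.2 × 2.370/15.77 = 3.787 V.
I(R2) = V_A / R2 = 3.787/8.59 = 0.4409 mA.

I ≈ 0.441 mA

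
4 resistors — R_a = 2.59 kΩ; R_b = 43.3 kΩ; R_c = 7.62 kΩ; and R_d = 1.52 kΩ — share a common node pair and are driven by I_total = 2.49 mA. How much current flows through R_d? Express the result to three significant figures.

I ≈ 1.37 mA

ΣG = 1/2.59 + 1/43.3 + 1/7.62 + 1/1.52 = 1.198.
Current divider: I(R_d) = I_total · G_k/ΣG = 2.49 × (0.6579/1.198) = 2.49 × 0.5490 = 1.367 mA.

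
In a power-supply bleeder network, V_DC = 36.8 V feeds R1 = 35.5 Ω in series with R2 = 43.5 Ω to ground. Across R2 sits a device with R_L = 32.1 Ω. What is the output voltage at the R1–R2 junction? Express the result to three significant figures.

V_out ≈ 12.6 V

First combine the lower leg with the load: R2 ‖ R_L = 18.47 Ω.
Now apply the divider: V_out = 36.8 × 0.3422 = 12.59 V.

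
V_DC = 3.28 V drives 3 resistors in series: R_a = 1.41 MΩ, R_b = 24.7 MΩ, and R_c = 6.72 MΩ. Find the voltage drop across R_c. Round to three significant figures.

ΣR = 1.41 + 24.7 + 6.72 = 32.83 MΩ.
By the voltage-divider rule, V = 3.28 × 6.720/32.83 = 0.6714 V.

V ≈ 0.671 V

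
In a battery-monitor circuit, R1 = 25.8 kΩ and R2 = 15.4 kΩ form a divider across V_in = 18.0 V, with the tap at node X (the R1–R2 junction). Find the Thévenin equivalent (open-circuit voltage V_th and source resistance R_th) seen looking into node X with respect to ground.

V_th ≈ 6.73 V, R_th ≈ 9.64 kΩ

Open-circuit (no load on X): V_th = V_in · R2/(R1 + R2) = 18.0 × 15.4/(25.80 + 15.4) = 6.728 V.
With V_in suppressed (replaced by a short), R_th = R1 ‖ R2 = (25.80 × 15.4)/(25.80 + 15.4) = 9.644 kΩ.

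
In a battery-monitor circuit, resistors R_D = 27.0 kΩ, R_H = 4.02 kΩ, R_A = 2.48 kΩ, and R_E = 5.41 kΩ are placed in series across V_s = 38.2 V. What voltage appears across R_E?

V ≈ 5.31 V

Total series resistance ΣR = 27.0 + 4.02 + 2.48 + 5.41 = 38.91 kΩ.
Voltage divider: V = V_s · (5.410 / 38.91) = 38.2 × 0.1390 = 5.311 V.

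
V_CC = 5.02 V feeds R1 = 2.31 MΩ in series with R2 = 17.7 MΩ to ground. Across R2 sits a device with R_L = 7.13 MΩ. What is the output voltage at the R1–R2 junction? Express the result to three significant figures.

First combine the lower leg with the load: R2 ‖ R_L = 5.083 MΩ.
Then V_out = V_CC · R2'/(R1 + R2') = 5.02 × 5.083/7.393 = 3.451 V.
(Unloaded it would be 4.44 V; the load pulls it down.)

V_out ≈ 3.45 V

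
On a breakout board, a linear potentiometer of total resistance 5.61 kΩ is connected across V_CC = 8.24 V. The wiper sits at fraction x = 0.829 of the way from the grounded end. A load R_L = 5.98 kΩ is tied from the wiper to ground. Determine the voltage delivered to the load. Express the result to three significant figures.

V_out ≈ 6.03 V

The pot divides into 0.9593 kΩ above the wiper and 4.651 kΩ below.
Lower segment in parallel with the load: 4.651 ‖ 5.98 = 2.616 kΩ.
V_out = 8.24 × 2.616/(0.9593 + 2.616) = 6.029 V.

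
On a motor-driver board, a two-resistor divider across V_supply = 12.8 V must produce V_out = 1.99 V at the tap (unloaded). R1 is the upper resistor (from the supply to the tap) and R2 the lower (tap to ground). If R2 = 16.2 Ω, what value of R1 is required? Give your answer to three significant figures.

R1 ≈ 88.0 Ω

The divider ratio is R2/(R1+R2) = 1.99/12.8 = 0.1555.
R1 = R2·(1/k − 1) = 16.2 × 5.432 = 88.00 Ω.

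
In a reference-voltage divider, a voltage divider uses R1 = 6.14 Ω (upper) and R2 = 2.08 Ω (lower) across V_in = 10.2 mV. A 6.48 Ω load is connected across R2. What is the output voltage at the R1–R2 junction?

V_out ≈ 2.08 mV

First combine the lower leg with the load: R2 ‖ R_L = 1.575 Ω.
Voltage divider with the loaded lower leg: V_out = 10.2 × 1.575/(6.14 + 1.575) = 10.2 × 0.2041 = 2.082 mV.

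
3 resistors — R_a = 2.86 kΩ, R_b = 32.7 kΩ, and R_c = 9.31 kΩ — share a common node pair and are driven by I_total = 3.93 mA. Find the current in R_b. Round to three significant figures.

Total conductance ΣG = 1/2.86 + 1/32.7 + 1/9.31 = 0.4876 (units of 1/kΩ).
Current divider: I(R_b) = I_total · G_k/ΣG = 3.93 × (0.03058/0.4876) = 3.93 × 0.06271 = 0.2465 mA.

I ≈ 0.246 mA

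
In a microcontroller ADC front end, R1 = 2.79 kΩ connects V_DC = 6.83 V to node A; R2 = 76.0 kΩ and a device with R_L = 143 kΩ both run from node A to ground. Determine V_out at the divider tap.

R2 ‖ R_L = (76.0 × 143)/(76.0 + 143) = 49.63 kΩ.
Then V_out = V_DC · R2'/(R1 + R2') = 6.83 × 49.63/52.42 = 6.466 V.

V_out ≈ 6.47 V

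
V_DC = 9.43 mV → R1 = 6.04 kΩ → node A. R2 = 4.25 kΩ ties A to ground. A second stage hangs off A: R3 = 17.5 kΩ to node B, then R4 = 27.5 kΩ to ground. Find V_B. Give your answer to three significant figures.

Node A sees R2 in parallel with the series input of stage 2, R3 + R4 = 45.00 kΩ.
R2 ‖ (R3+R4) = 3.883 kΩ.
First divider: V_A = V_DC · 3.883/(6.04 + 3.883) = 3.690 mV.
Then the unloaded second divider: V_B = V_A × R4/(R3+R4) = 3.690 × 0.6111 = 2.255 mV.

V_B ≈ 2.26 mV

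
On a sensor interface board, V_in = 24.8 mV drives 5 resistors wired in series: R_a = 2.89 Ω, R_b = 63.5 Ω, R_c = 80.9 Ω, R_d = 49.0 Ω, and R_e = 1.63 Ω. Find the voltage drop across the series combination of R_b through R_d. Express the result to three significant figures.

Series total: ΣR = 2.89 + 63.5 + 80.9 + 49.0 + 1.63 = 197.9 Ω.
R_{R_b..R_d} = 63.5 + 80.9 + 49.0 = 193.4 Ω.
By the voltage-divider rule, V = 24.8 × 193.4/197.9 = 24.23 mV.

V ≈ 24.2 mV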